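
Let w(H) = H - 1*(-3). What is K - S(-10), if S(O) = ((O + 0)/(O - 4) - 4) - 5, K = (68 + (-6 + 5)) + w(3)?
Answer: 569/7 ≈ 81.286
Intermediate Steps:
w(H) = 3 + H (w(H) = H + 3 = 3 + H)
K = 73 (K = (68 + (-6 + 5)) + (3 + 3) = (68 - 1) + 6 = 67 + 6 = 73)
S(O) = -9 + O/(-4 + O) (S(O) = (O/(-4 + O) - 4) - 5 = (-4 + O/(-4 + O)) - 5 = -9 + O/(-4 + O))
K - S(-10) = 73 - 4*(9 - 2*(-10))/(-4 - 10) = 73 - 4*(9 + 20)/(-14) = 73 - 4*(-1)*29/14 = 73 - 1*(-58/7) = 73 + 58/7 = 569/7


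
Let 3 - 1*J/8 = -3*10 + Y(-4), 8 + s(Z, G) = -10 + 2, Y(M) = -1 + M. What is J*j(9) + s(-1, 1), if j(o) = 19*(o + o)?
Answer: 103952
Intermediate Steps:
s(Z, G) = -16 (s(Z, G) = -8 + (-10 + 2) = -8 - 8 = -16)
J = 304 (J = 24 - 8*(-3*10 + (-1 - 4)) = 24 - 8*(-30 - 5) = 24 - 8*(-35) = 24 + 280 = 304)
j(o) = 38*o (j(o) = 19*(2*o) = 38*o)
J*j(9) + s(-1, 1) = 304*(38*9) - 16 = 304*342 - 16 = 103968 - 16 = 103952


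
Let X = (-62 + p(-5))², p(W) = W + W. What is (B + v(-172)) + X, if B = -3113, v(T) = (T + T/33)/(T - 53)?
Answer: 15383023/7425 ≈ 2071.8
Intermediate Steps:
p(W) = 2*W
X = 5184 (X = (-62 + 2*(-5))² = (-62 - 10)² = (-72)² = 5184)
v(T) = 34*T/(33*(-53 + T)) (v(T) = (T + T*(1/33))/(-53 + T) = (T + T/33)/(-53 + T) = (34*T/33)/(-53 + T) = 34*T/(33*(-53 + T)))
(B + v(-172)) + X = (-3113 + (34/33)*(-172)/(-53 - 172)) + 5184 = (-3113 + (34/33)*(-172)/(-225)) + 5184 = (-3113 + (34/33)*(-172)*(-1/225)) + 5184 = (-3113 + 5848/7425) + 5184 = -23108177/7425 + 5184 = 15383023/7425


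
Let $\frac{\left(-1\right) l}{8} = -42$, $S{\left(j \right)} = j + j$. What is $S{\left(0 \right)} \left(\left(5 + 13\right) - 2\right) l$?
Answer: $0$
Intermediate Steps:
$S{\left(j \right)} = 2 j$
$l = 336$ ($l = \left(-8\right) \left(-42\right) = 336$)
$S{\left(0 \right)} \left(\left(5 + 13\right) - 2\right) l = 2 \cdot 0 \left(\left(5 + 13\right) - 2\right) 336 = 0 \left(18 - 2\right) 336 = 0 \cdot 16 \cdot 336 = 0 \cdot 336 = 0$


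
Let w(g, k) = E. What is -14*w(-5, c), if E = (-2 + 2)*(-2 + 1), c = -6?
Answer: 0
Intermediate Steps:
E = 0 (E = 0*(-1) = 0)
w(g, k) = 0
-14*w(-5, c) = -14*0 = 0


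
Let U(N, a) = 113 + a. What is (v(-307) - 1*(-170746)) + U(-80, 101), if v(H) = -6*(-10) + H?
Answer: 170713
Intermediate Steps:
v(H) = 60 + H
(v(-307) - 1*(-170746)) + U(-80, 101) = ((60 - 307) - 1*(-170746)) + (113 + 101) = (-247 + 170746) + 214 = 170499 + 214 = 170713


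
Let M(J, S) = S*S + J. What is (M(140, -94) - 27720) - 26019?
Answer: -44763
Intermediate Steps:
M(J, S) = J + S² (M(J, S) = S² + J = J + S²)
(M(140, -94) - 27720) - 26019 = ((140 + (-94)²) - 27720) - 26019 = ((140 + 8836) - 27720) - 26019 = (8976 - 27720) - 26019 = -18744 - 26019 = -44763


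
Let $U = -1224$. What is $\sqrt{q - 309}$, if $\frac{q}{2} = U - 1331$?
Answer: $i \sqrt{5419} \approx 73.614 i$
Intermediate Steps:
$q = -5110$ ($q = 2 \left(-1224 - 1331\right) = 2 \left(-2555\right) = -5110$)
$\sqrt{q - 309} = \sqrt{-5110 - 309} = \sqrt{-5419} = i \sqrt{5419}$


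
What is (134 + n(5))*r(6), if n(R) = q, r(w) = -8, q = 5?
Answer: -1112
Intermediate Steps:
n(R) = 5
(134 + n(5))*r(6) = (134 + 5)*(-8) = 139*(-8) = -1112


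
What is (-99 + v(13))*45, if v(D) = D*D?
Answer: 3150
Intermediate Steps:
v(D) = D²
(-99 + v(13))*45 = (-99 + 13²)*45 = (-99 + 169)*45 = 70*45 = 3150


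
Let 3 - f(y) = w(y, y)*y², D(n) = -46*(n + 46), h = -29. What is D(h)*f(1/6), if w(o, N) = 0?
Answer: -2346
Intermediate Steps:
D(n) = -2116 - 46*n (D(n) = -46*(46 + n) = -2116 - 46*n)
f(y) = 3 (f(y) = 3 - 0*y² = 3 - 1*0 = 3 + 0 = 3)
D(h)*f(1/6) = (-2116 - 46*(-29))*3 = (-2116 + 1334)*3 = -782*3 = -2346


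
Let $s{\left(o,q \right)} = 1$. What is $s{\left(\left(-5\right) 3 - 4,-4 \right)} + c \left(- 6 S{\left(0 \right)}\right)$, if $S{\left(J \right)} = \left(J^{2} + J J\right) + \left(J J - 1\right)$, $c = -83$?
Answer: $-497$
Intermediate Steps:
$S{\left(J \right)} = -1 + 3 J^{2}$ ($S{\left(J \right)} = \left(J^{2} + J^{2}\right) + \left(J^{2} - 1\right) = 2 J^{2} + \left(-1 + J^{2}\right) = -1 + 3 J^{2}$)
$s{\left(\left(-5\right) 3 - 4,-4 \right)} + c \left(- 6 S{\left(0 \right)}\right) = 1 - 83 \left(- 6 \left(-1 + 3 \cdot 0^{2}\right)\right) = 1 - 83 \left(- 6 \left(-1 + 3 \cdot 0\right)\right) = 1 - 83 \left(- 6 \left(-1 + 0\right)\right) = 1 - 83 \left(\left(-6\right) \left(-1\right)\right) = 1 - 498 = -497$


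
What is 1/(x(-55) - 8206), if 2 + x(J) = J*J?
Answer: -1/5183 ≈ -0.00019294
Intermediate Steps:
x(J) = -2 + J² (x(J) = -2 + J*J = -2 + J²)
1/(x(-55) - 8206) = 1/((-2 + (-55)²) - 8206) = 1/((-2 + 3025) - 8206) = 1/(3023 - 8206) = 1/(-5183) = -1/5183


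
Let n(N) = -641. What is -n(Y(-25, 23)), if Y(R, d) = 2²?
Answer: 641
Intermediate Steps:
Y(R, d) = 4
-n(Y(-25, 23)) = -1*(-641) = 641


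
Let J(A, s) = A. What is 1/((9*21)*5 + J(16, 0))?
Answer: 1/961 ≈ 0.0010406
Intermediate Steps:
1/((9*21)*5 + J(16, 0)) = 1/((9*21)*5 + 16) = 1/(189*5 + 16) = 1/(945 + 16) = 1/961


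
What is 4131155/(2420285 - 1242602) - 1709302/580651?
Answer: 385743374639/683822811633 ≈ 0.56410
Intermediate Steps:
4131155/(2420285 - 1242602) - 1709302/580651 = 4131155/1177683 - 1709302*1/580651 = 4131155*(1/1177683) - 1709302/580651 = 4131155/1177683 - 1709302/580651 = 385743374639/683822811633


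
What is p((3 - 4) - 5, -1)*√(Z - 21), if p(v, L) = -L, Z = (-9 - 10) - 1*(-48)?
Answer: 2*√2 ≈ 2.8284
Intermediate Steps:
Z = 29 (Z = -19 + 48 = 29)
p((3 - 4) - 5, -1)*√(Z - 21) = (-1*(-1))*√(29 - 21) = 1*√8 = 1*(2*√2) = 2*√2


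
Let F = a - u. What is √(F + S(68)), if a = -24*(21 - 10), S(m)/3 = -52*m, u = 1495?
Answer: I*√12367 ≈ 111.21*I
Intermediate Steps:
S(m) = -156*m (S(m) = 3*(-52*m) = -156*m)
a = -264 (a = -24*11 = -264)
F = -1759 (F = -264 - 1*1495 = -264 - 1495 = -1759)
√(F + S(68)) = √(-1759 - 156*68) = √(-1759 - 10608) = √(-12367) = I*√12367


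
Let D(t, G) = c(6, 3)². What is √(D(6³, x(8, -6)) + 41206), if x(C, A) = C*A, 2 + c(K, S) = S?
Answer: √41207 ≈ 203.00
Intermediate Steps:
c(K, S) = -2 + S
x(C, A) = A*C
D(t, G) = 1 (D(t, G) = (-2 + 3)² = 1² = 1)
√(D(6³, x(8, -6)) + 41206) = √(1 + 41206) = √41207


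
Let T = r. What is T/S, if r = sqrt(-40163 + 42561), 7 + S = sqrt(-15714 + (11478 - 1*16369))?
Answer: -7*sqrt(2398)/20654 - I*sqrt(49410790)/20654 ≈ -0.016597 - 0.34033*I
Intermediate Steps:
S = -7 + I*sqrt(20605) (S = -7 + sqrt(-15714 + (11478 - 1*16369)) = -7 + sqrt(-15714 + (11478 - 16369)) = -7 + sqrt(-15714 - 4891) = -7 + sqrt(-20605) = -7 + I*sqrt(20605) ≈ -7.0 + 143.54*I)
r = sqrt(2398) ≈ 48.969
T = sqrt(2398) ≈ 48.969
T/S = sqrt(2398)/(-7 + I*sqrt(20605))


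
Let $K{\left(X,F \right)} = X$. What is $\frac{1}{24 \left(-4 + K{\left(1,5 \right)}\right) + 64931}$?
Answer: $\frac{1}{64859} \approx 1.5418 \cdot 10^{-5}$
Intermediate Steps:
$\frac{1}{24 \left(-4 + K{\left(1,5 \right)}\right) + 64931} = \frac{1}{24 \left(-4 + 1\right) + 64931} = \frac{1}{24 \left(-3\right) + 64931} = \frac{1}{-72 + 64931} = \frac{1}{64859}$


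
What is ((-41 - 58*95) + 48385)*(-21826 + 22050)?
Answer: 9594816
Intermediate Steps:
((-41 - 58*95) + 48385)*(-21826 + 22050) = ((-41 - 5510) + 48385)*224 = (-5551 + 48385)*224 = 42834*224 = 9594816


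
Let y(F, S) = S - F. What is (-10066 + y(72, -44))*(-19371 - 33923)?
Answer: 542639508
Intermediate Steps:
(-10066 + y(72, -44))*(-19371 - 33923) = (-10066 + (-44 - 1*72))*(-19371 - 33923) = (-10066 + (-44 - 72))*(-53294) = (-10066 - 116)*(-53294) = -10182*(-53294) = 542639508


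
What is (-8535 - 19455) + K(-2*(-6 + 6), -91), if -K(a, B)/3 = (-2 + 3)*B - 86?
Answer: -27459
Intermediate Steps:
K(a, B) = 258 - 3*B (K(a, B) = -3*((-2 + 3)*B - 86) = -3*(1*B - 86) = -3*(B - 86) = -3*(-86 + B) = 258 - 3*B)
(-8535 - 19455) + K(-2*(-6 + 6), -91) = (-8535 - 19455) + (258 - 3*(-91)) = -27990 + (258 + 273) = -27990 + 531 = -27459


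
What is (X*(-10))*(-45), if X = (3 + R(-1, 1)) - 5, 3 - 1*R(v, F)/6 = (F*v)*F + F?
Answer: 7200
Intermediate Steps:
R(v, F) = 18 - 6*F - 6*v*F² (R(v, F) = 18 - 6*((F*v)*F + F) = 18 - 6*(v*F² + F) = 18 - 6*(F + v*F²) = 18 + (-6*F - 6*v*F²) = 18 - 6*F - 6*v*F²)
X = 16 (X = (3 + (18 - 6*1 - 6*(-1)*1²)) - 5 = (3 + (18 - 6 - 6*(-1)*1)) - 5 = (3 + (18 - 6 + 6)) - 5 = (3 + 18) - 5 = 21 - 5 = 16)
(X*(-10))*(-45) = (16*(-10))*(-45) = -160*(-45) = 7200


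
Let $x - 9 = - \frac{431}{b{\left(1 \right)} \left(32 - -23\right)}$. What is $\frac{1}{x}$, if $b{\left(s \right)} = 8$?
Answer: $\frac{440}{3529} \approx 0.12468$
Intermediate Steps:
$x = \frac{3529}{440}$ ($x = 9 - \frac{431}{8 \left(32 - -23\right)} = 9 - \frac{431}{8 \left(32 + 23\right)} = 9 - \frac{431}{8 \cdot 55} = 9 - \frac{431}{440} = \frac{3529}{440} \approx 8.0204$)
$\frac{1}{x} = \frac{1}{\frac{3529}{440}} = \frac{440}{3529}$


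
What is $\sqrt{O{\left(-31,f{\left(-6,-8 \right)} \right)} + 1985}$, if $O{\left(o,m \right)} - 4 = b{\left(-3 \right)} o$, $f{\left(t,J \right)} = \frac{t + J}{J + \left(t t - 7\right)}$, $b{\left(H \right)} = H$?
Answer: $\sqrt{2082} \approx 45.629$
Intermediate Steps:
$f{\left(t,J \right)} = \frac{J + t}{-7 + J + t^{2}}$ ($f{\left(t,J \right)} = \frac{J + t}{J + \left(t^{2} - 7\right)} = \frac{J + t}{J + \left(-7 + t^{2}\right)} = \frac{J + t}{-7 + J + t^{2}}$)
$O{\left(o,m \right)} = 4 - 3 o$
$\sqrt{O{\left(-31,f{\left(-6,-8 \right)} \right)} + 1985} = \sqrt{\left(4 - -93\right) + 1985} = \sqrt{\left(4 + 93\right) + 1985} = \sqrt{97 + 1985} = \sqrt{2082}$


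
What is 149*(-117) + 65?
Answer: -17368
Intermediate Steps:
149*(-117) + 65 = -17433 + 65 = -17368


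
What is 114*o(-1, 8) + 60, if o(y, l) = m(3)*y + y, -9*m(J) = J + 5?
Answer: 142/3 ≈ 47.333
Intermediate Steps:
m(J) = -5/9 - J/9 (m(J) = -(J + 5)/9 = -(5 + J)/9 = -5/9 - J/9)
o(y, l) = y/9 (o(y, l) = (-5/9 - ⅑*3)*y + y = (-5/9 - ⅓)*y + y = -8*y/9 + y = y/9)
114*o(-1, 8) + 60 = 114*((⅑)*(-1)) + 60 = 114*(-⅑) + 60 = -38/3 + 60 = 142/3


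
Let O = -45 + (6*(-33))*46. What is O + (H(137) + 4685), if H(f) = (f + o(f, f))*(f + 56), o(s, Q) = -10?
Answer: 20043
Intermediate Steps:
O = -9153 (O = -45 - 198*46 = -45 - 9108 = -9153)
H(f) = (-10 + f)*(56 + f) (H(f) = (f - 10)*(f + 56) = (-10 + f)*(56 + f))
O + (H(137) + 4685) = -9153 + ((-560 + 137² + 46*137) + 4685) = -9153 + ((-560 + 18769 + 6302) + 4685) = -9153 + (24511 + 4685) = -9153 + 29196 = 20043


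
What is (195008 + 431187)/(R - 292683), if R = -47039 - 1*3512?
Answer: -626195/343234 ≈ -1.8244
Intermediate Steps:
R = -50551 (R = -47039 - 3512 = -50551)
(195008 + 431187)/(R - 292683) = (195008 + 431187)/(-50551 - 292683) = 626195/(-343234) = 626195*(-1/343234) = -626195/343234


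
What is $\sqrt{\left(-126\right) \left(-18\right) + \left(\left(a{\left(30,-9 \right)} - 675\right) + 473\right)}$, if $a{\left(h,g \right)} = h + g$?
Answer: $\sqrt{2087} \approx 45.684$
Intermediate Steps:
$a{\left(h,g \right)} = g + h$
$\sqrt{\left(-126\right) \left(-18\right) + \left(\left(a{\left(30,-9 \right)} - 675\right) + 473\right)} = \sqrt{\left(-126\right) \left(-18\right) + \left(\left(\left(-9 + 30\right) - 675\right) + 473\right)} = \sqrt{2268 + \left(\left(21 - 675\right) + 473\right)} = \sqrt{2268 + \left(-654 + 473\right)} = \sqrt{2268 - 181} = \sqrt{2087}$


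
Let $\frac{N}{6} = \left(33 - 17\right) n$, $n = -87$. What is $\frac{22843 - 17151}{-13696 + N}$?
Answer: $- \frac{1423}{5512} \approx -0.25816$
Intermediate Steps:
$N = -8352$ ($N = 6 \left(33 - 17\right) \left(-87\right) = 6 \cdot 16 \left(-87\right) = 6 \left(-1392\right) = -8352$)
$\frac{22843 - 17151}{-13696 + N} = \frac{22843 - 17151}{-13696 - 8352} = \frac{5692}{-22048} = 5692 \left(- \frac{1}{22048}\right) = - \frac{1423}{5512}$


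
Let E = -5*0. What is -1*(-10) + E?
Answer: 10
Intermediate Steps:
E = 0
-1*(-10) + E = -1*(-10) + 0 = 10 + 0 = 10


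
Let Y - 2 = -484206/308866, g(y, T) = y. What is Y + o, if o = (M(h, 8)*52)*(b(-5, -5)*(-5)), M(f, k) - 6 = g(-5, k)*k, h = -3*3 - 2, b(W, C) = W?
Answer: -6825871837/154433 ≈ -44200.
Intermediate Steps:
h = -11 (h = -9 - 2 = -11)
M(f, k) = 6 - 5*k
Y = 66763/154433 (Y = 2 - 484206/308866 = 2 - 484206*1/308866 = 2 - 242103/154433 = 66763/154433 ≈ 0.43231)
o = -44200 (o = ((6 - 5*8)*52)*(-5*(-5)) = ((6 - 40)*52)*25 = -34*52*25 = -1768*25 = -44200)
Y + o = 66763/154433 - 44200 = -6825871837/154433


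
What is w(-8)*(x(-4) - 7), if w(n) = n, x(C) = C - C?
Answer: 56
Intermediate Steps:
x(C) = 0
w(-8)*(x(-4) - 7) = -8*(0 - 7) = -8*(-7) = 56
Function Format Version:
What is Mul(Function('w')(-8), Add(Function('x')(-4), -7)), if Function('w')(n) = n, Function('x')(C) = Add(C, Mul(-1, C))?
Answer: 56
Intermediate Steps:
Function('x')(C) = 0
Mul(Function('w')(-8), Add(Function('x')(-4), -7)) = Mul(-8, Add(0, -7)) = Mul(-8, -7) = 56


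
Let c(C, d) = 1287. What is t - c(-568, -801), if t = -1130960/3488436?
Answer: -1122687023/872109 ≈ -1287.3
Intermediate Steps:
t = -282740/872109 (t = -1130960*1/3488436 = -282740/872109 ≈ -0.32420)
t - c(-568, -801) = -282740/872109 - 1*1287 = -282740/872109 - 1287 = -1122687023/872109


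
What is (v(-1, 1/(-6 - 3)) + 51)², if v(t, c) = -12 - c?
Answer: 123904/81 ≈ 1529.7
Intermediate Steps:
(v(-1, 1/(-6 - 3)) + 51)² = ((-12 - 1/(-6 - 3)) + 51)² = ((-12 - 1/(-9)) + 51)² = ((-12 - 1*(-⅑)) + 51)² = ((-12 + ⅑) + 51)² = (-107/9 + 51)² = (352/9)² = 123904/81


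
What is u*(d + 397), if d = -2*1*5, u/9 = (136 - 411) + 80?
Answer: -679185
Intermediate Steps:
u = -1755 (u = 9*((136 - 411) + 80) = 9*(-275 + 80) = 9*(-195) = -1755)
d = -10 (d = -2*5 = -10)
u*(d + 397) = -1755*(-10 + 397) = -1755*387 = -679185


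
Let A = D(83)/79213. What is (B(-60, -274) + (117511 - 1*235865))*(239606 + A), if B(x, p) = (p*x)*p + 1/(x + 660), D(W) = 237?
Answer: -10529099169878967137/9505560 ≈ -1.1077e+12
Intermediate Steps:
A = 237/79213 ≈ 0.0029919
B(x, p) = 1/(660 + x) + x*p² (B(x, p) = x*p² + 1/(660 + x) = 1/(660 + x) + x*p²)
(B(-60, -274) + (117511 - 1*235865))*(239606 + A) = ((1 + (-274)²*(-60)² + 660*(-60)*(-274)²)/(660 - 60) + (117511 - 1*235865))*(239606 + 237/79213) = ((1 + 75076*3600 + 660*(-60)*75076)/600 + (117511 - 235865))*(18979910315/79213) = ((1 + 270273600 - 2973009600)/600 - 118354)*(18979910315/79213) = ((1/600)*(-2702735999) - 118354)*(18979910315/79213) = (-2702735999/600 - 118354)*(18979910315/79213) = -2773748399/600*18979910315/79213 = -10529099169878967137/9505560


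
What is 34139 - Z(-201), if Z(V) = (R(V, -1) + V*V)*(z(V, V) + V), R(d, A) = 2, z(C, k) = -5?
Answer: 8357157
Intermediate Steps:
Z(V) = (-5 + V)*(2 + V**2) (Z(V) = (2 + V*V)*(-5 + V) = (2 + V**2)*(-5 + V) = (-5 + V)*(2 + V**2))
34139 - Z(-201) = 34139 - (-10 + (-201)**3 - 5*(-201)**2 + 2*(-201)) = 34139 - (-10 - 8120601 - 5*40401 - 402) = 34139 - (-10 - 8120601 - 202005 - 402) = 34139 - 1*(-8323018) = 34139 + 8323018 = 8357157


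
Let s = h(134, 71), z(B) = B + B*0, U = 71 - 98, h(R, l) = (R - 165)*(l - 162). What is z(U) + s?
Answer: 2794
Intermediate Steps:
h(R, l) = (-165 + R)*(-162 + l)
U = -27
z(B) = B (z(B) = B + 0 = B)
s = 2821 (s = 26730 - 165*71 - 162*134 + 134*71 = 26730 - 11715 - 21708 + 9514 = 2821)
z(U) + s = -27 + 2821 = 2794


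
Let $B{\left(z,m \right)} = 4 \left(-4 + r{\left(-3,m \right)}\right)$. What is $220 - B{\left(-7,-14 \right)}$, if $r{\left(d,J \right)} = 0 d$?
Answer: $236$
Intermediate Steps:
$r{\left(d,J \right)} = 0$
$B{\left(z,m \right)} = -16$ ($B{\left(z,m \right)} = 4 \left(-4 + 0\right) = 4 \left(-4\right) = -16$)
$220 - B{\left(-7,-14 \right)} = 220 - -16 = 220 + 16 = 236$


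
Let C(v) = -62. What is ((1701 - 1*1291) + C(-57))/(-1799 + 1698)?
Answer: -348/101 ≈ -3.4455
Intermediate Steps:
((1701 - 1*1291) + C(-57))/(-1799 + 1698) = ((1701 - 1*1291) - 62)/(-1799 + 1698) = ((1701 - 1291) - 62)/(-101) = (410 - 62)*(-1/101) = 348*(-1/101) = -348/101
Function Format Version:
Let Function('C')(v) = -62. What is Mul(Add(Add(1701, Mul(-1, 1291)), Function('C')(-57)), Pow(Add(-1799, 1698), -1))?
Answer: Rational(-348, 101) ≈ -3.4455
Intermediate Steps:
Mul(Add(Add(1701, Mul(-1, 1291)), Function('C')(-57)), Pow(Add(-1799, 1698), -1)) = Mul(Add(Add(1701, Mul(-1, 1291)), -62), Pow(Add(-1799, 1698), -1)) = Mul(Add(Add(1701, -1291), -62), Pow(-101, -1)) = Mul(Add(410, -62), Rational(-1, 101)) = Mul(348, Rational(-1, 101)) = Rational(-348, 101)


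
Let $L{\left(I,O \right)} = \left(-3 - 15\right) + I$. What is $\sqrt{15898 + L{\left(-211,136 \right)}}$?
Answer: $3 \sqrt{1741} \approx 125.18$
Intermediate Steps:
$L{\left(I,O \right)} = -18 + I$
$\sqrt{15898 + L{\left(-211,136 \right)}} = \sqrt{15898 - 229} = \sqrt{15669} = 3 \sqrt{1741}$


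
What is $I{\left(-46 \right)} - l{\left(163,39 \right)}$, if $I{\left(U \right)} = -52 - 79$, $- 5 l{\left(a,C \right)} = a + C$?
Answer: $- \frac{453}{5} \approx -90.6$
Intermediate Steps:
$l{\left(a,C \right)} = - \frac{C}{5} - \frac{a}{5}$ ($l{\left(a,C \right)} = - \frac{a + C}{5} = - \frac{C + a}{5} = - \frac{C}{5} - \frac{a}{5}$)
$I{\left(U \right)} = -131$
$I{\left(-46 \right)} - l{\left(163,39 \right)} = -131 - \left(\left(- \frac{1}{5}\right) 39 - \frac{163}{5}\right) = -131 - \left(- \frac{39}{5} - \frac{163}{5}\right) = -131 - - \frac{202}{5} = -131 + \frac{202}{5} = - \frac{453}{5}$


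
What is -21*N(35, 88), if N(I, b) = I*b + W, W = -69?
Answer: -63231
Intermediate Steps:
N(I, b) = -69 + I*b (N(I, b) = I*b - 69 = -69 + I*b)
-21*N(35, 88) = -21*(-69 + 35*88) = -21*(-69 + 3080) = -21*3011 = -63231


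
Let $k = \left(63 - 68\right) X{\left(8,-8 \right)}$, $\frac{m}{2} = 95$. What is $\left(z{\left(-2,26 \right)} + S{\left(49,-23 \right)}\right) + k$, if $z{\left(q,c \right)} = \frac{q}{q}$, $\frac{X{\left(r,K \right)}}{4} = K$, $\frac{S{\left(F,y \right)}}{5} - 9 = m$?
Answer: $1156$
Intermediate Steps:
$m = 190$ ($m = 2 \cdot 95 = 190$)
$S{\left(F,y \right)} = 995$ ($S{\left(F,y \right)} = 45 + 5 \cdot 190 = 45 + 950 = 995$)
$X{\left(r,K \right)} = 4 K$
$z{\left(q,c \right)} = 1$
$k = 160$ ($k = \left(63 - 68\right) 4 \left(-8\right) = \left(-5\right) \left(-32\right) = 160$)
$\left(z{\left(-2,26 \right)} + S{\left(49,-23 \right)}\right) + k = \left(1 + 995\right) + 160 = 996 + 160 = 1156$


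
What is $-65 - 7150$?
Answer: $-7215$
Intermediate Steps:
$-65 - 7150 = -7215$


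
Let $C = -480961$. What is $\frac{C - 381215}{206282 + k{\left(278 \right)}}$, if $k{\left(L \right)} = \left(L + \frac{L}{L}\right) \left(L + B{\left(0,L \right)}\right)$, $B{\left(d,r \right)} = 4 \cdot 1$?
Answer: $- \frac{26943}{8905} \approx -3.0256$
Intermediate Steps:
$B{\left(d,r \right)} = 4$
$k{\left(L \right)} = \left(1 + L\right) \left(4 + L\right)$ ($k{\left(L \right)} = \left(L + \frac{L}{L}\right) \left(L + 4\right) = \left(L + 1\right) \left(4 + L\right) = \left(1 + L\right) \left(4 + L\right)$)
$\frac{C - 381215}{206282 + k{\left(278 \right)}} = \frac{-480961 - 381215}{206282 + \left(4 + 278^{2} + 5 \cdot 278\right)} = - \frac{862176}{206282 + \left(4 + 77284 + 1390\right)} = - \frac{862176}{206282 + 78678} = - \frac{862176}{284960} = \left(-862176\right) \frac{1}{284960} = - \frac{26943}{8905}$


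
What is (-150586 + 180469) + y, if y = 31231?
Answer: 61114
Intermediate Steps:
(-150586 + 180469) + y = (-150586 + 180469) + 31231 = 29883 + 31231 = 61114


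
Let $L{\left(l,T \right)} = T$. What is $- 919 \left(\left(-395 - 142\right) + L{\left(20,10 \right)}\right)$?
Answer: $484313$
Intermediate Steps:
$- 919 \left(\left(-395 - 142\right) + L{\left(20,10 \right)}\right) = - 919 \left(\left(-395 - 142\right) + 10\right) = - 919 \left(-537 + 10\right) = \left(-919\right) \left(-527\right) = 484313$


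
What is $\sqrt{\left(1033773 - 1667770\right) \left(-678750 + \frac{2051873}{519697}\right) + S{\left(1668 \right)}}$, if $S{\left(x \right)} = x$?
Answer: $\frac{\sqrt{116223765131992658174605}}{519697} \approx 6.5599 \cdot 10^{5}$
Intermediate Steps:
$\sqrt{\left(1033773 - 1667770\right) \left(-678750 + \frac{2051873}{519697}\right) + S{\left(1668 \right)}} = \sqrt{\left(1033773 - 1667770\right) \left(-678750 + \frac{2051873}{519697}\right) + 1668} = \sqrt{- 633997 \left(-678750 + 2051873 \cdot \frac{1}{519697}\right) + 1668} = \sqrt{- 633997 \left(-678750 + \frac{2051873}{519697}\right) + 1668} = \sqrt{\left(-633997\right) \left(- \frac{352742286877}{519697}\right) + 1668} = \sqrt{\frac{223637551653157369}{519697} + 1668} = \sqrt{\frac{223637552520011965}{519697}} = \frac{\sqrt{116223765131992658174605}}{519697}$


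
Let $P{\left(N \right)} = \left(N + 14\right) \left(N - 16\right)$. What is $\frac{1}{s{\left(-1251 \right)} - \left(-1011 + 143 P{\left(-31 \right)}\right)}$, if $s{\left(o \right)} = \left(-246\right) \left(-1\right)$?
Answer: $- \frac{1}{113000} \approx -8.8496 \cdot 10^{-6}$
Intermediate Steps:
$P{\left(N \right)} = \left(-16 + N\right) \left(14 + N\right)$ ($P{\left(N \right)} = \left(14 + N\right) \left(-16 + N\right) = \left(-16 + N\right) \left(14 + N\right)$)
$s{\left(o \right)} = 246$
$\frac{1}{s{\left(-1251 \right)} - \left(-1011 + 143 P{\left(-31 \right)}\right)} = \frac{1}{246 + \left(- 143 \left(-224 + \left(-31\right)^{2} - -62\right) + 1011\right)} = \frac{1}{246 + \left(- 143 \left(-224 + 961 + 62\right) + 1011\right)} = \frac{1}{246 + \left(\left(-143\right) 799 + 1011\right)} = \frac{1}{246 + \left(-114257 + 1011\right)} = \frac{1}{246 - 113246} = \frac{1}{-113000} = - \frac{1}{113000}$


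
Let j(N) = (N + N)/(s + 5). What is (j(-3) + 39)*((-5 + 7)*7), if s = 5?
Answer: 2688/5 ≈ 537.60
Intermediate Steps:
j(N) = N/5 (j(N) = (N + N)/(5 + 5) = (2*N)/10 = (2*N)*(⅒) = N/5)
(j(-3) + 39)*((-5 + 7)*7) = ((⅕)*(-3) + 39)*((-5 + 7)*7) = (-⅗ + 39)*(2*7) = (192/5)*14 = 2688/5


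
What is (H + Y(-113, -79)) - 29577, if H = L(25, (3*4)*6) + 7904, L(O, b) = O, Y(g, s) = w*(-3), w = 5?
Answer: -21663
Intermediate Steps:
Y(g, s) = -15 (Y(g, s) = 5*(-3) = -15)
H = 7929 (H = 25 + 7904 = 7929)
(H + Y(-113, -79)) - 29577 = (7929 - 15) - 29577 = 7914 - 29577 = -21663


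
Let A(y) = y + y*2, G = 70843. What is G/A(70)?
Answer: 70843/210 ≈ 337.35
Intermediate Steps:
A(y) = 3*y (A(y) = y + 2*y = 3*y)
G/A(70) = 70843/((3*70)) = 70843/210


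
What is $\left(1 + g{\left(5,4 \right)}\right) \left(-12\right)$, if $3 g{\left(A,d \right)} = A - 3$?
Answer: $-20$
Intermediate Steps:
$g{\left(A,d \right)} = -1 + \frac{A}{3}$ ($g{\left(A,d \right)} = \frac{A - 3}{3} = \frac{-3 + A}{3} = -1 + \frac{A}{3}$)
$\left(1 + g{\left(5,4 \right)}\right) \left(-12\right) = \left(1 + \left(-1 + \frac{1}{3} \cdot 5\right)\right) \left(-12\right) = \left(1 + \left(-1 + \frac{5}{3}\right)\right) \left(-12\right) = \left(1 + \frac{2}{3}\right) \left(-12\right) = \frac{5}{3} \left(-12\right) = -20$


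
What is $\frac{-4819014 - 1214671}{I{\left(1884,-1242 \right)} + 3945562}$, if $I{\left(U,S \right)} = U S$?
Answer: $- \frac{6033685}{1605634} \approx -3.7578$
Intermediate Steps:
$I{\left(U,S \right)} = S U$
$\frac{-4819014 - 1214671}{I{\left(1884,-1242 \right)} + 3945562} = \frac{-4819014 - 1214671}{\left(-1242\right) 1884 + 3945562} = - \frac{6033685}{-2339928 + 3945562} = - \frac{6033685}{1605634}$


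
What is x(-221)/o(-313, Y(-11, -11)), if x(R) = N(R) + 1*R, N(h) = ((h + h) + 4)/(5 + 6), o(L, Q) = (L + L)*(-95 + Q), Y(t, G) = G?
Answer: -2869/729916 ≈ -0.0039306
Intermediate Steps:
o(L, Q) = 2*L*(-95 + Q) (o(L, Q) = (2*L)*(-95 + Q) = 2*L*(-95 + Q))
N(h) = 4/11 + 2*h/11 (N(h) = (2*h + 4)/11 = (4 + 2*h)*(1/11) = 4/11 + 2*h/11)
x(R) = 4/11 + 13*R/11 (x(R) = (4/11 + 2*R/11) + 1*R = (4/11 + 2*R/11) + R = 4/11 + 13*R/11)
x(-221)/o(-313, Y(-11, -11)) = (4/11 + (13/11)*(-221))/((2*(-313)*(-95 - 11))) = (4/11 - 2873/11)/((2*(-313)*(-106))) = -2869/11/66356 = -2869/11*1/66356 = -2869/729916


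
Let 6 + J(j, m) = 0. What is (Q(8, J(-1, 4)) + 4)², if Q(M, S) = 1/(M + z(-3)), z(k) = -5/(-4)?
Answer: 23104/1369 ≈ 16.877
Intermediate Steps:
J(j, m) = -6 (J(j, m) = -6 + 0 = -6)
z(k) = 5/4 (z(k) = -5*(-¼) = 5/4)
Q(M, S) = 1/(5/4 + M) (Q(M, S) = 1/(M + 5/4) = 1/(5/4 + M))
(Q(8, J(-1, 4)) + 4)² = (4/(5 + 4*8) + 4)² = (4/(5 + 32) + 4)² = (4/37 + 4)² = (152/37)² = 23104/1369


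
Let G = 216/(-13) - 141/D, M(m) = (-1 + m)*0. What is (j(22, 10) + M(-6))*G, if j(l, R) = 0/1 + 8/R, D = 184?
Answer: -41577/2990 ≈ -13.905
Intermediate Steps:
j(l, R) = 8/R (j(l, R) = 0*1 + 8/R = 0 + 8/R = 8/R)
M(m) = 0
G = -41577/2392 (G = 216/(-13) - 141/184 = 216*(-1/13) - 141*1/184 = -216/13 - 141/184 = -41577/2392 ≈ -17.382)
(j(22, 10) + M(-6))*G = (8/10 + 0)*(-41577/2392) = (8*(⅒) + 0)*(-41577/2392) = (⅘ + 0)*(-41577/2392) = (⅘)*(-41577/2392) = -41577/2990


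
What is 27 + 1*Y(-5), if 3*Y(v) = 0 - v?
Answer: 86/3 ≈ 28.667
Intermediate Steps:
Y(v) = -v/3 (Y(v) = (0 - v)/3 = (-v)/3 = -v/3)
27 + 1*Y(-5) = 27 + 1*(-1/3*(-5)) = 27 + 1*(5/3) = 27 + 5/3 = 86/3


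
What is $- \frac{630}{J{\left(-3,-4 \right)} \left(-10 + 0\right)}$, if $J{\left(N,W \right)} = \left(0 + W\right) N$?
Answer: $\frac{21}{4} \approx 5.25$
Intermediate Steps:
$J{\left(N,W \right)} = N W$ ($J{\left(N,W \right)} = W N = N W$)
$- \frac{630}{J{\left(-3,-4 \right)} \left(-10 + 0\right)} = - \frac{630}{\left(-3\right) \left(-4\right) \left(-10 + 0\right)} = - \frac{630}{12 \left(-10\right)} = - \frac{630}{-120} = \left(-630\right) \left(- \frac{1}{120}\right) = \frac{21}{4}$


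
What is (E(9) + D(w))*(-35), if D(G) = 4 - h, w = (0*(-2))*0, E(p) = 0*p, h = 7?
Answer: 105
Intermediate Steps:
E(p) = 0
w = 0 (w = 0*0 = 0)
D(G) = -3 (D(G) = 4 - 1*7 = 4 - 7 = -3)
(E(9) + D(w))*(-35) = (0 - 3)*(-35) = -3*(-35) = 105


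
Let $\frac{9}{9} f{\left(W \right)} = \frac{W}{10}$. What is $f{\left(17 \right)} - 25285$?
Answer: $- \frac{252833}{10} \approx -25283.0$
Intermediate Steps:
$f{\left(W \right)} = \frac{W}{10}$
$f{\left(17 \right)} - 25285 = \frac{1}{10} \cdot 17 - 25285 = \frac{17}{10} - 25285 = - \frac{252833}{10}$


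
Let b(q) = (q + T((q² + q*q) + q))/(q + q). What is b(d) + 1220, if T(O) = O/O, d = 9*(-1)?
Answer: 10984/9 ≈ 1220.4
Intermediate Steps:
d = -9
T(O) = 1
b(q) = (1 + q)/(2*q) (b(q) = (q + 1)/(q + q) = (1 + q)/((2*q)) = (1 + q)*(1/(2*q)) = (1 + q)/(2*q))
b(d) + 1220 = (½)*(1 - 9)/(-9) + 1220 = (½)*(-⅑)*(-8) + 1220 = 4/9 + 1220 = 10984/9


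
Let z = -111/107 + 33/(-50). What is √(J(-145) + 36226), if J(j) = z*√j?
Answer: √(41475147400 - 1943334*I*√145)/1070 ≈ 190.33 - 0.053694*I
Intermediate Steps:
z = -9081/5350 (z = -111*1/107 + 33*(-1/50) = -111/107 - 33/50 = -9081/5350 ≈ -1.6974)
J(j) = -9081*√j/5350
√(J(-145) + 36226) = √(-9081*I*√145/5350 + 36226) = √(36226 - 9081*I*√145/5350)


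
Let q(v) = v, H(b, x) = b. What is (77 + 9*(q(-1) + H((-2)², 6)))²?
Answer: 10816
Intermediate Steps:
(77 + 9*(q(-1) + H((-2)², 6)))² = (77 + 9*(-1 + (-2)²))² = (77 + 9*(-1 + 4))² = (77 + 9*3)² = (77 + 27)² = 104² = 10816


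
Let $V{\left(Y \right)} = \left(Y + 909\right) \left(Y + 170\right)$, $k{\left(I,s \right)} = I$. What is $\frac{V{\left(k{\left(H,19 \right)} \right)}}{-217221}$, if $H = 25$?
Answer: $- \frac{60710}{72407} \approx -0.83846$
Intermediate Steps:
$V{\left(Y \right)} = \left(170 + Y\right) \left(909 + Y\right)$ ($V{\left(Y \right)} = \left(909 + Y\right) \left(170 + Y\right) = \left(170 + Y\right) \left(909 + Y\right)$)
$\frac{V{\left(k{\left(H,19 \right)} \right)}}{-217221} = \frac{154530 + 25^{2} + 1079 \cdot 25}{-217221} = \left(154530 + 625 + 26975\right) \left(- \frac{1}{217221}\right) = 182130 \left(- \frac{1}{217221}\right) = - \frac{60710}{72407}$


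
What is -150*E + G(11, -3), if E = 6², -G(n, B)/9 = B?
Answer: -5373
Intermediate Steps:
G(n, B) = -9*B
E = 36
-150*E + G(11, -3) = -150*36 - 9*(-3) = -5400 + 27 = -5373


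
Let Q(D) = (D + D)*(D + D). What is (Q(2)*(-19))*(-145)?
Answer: 44080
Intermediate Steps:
Q(D) = 4*D² (Q(D) = (2*D)*(2*D) = 4*D²)
(Q(2)*(-19))*(-145) = ((4*2²)*(-19))*(-145) = ((4*4)*(-19))*(-145) = (16*(-19))*(-145) = -304*(-145) = 44080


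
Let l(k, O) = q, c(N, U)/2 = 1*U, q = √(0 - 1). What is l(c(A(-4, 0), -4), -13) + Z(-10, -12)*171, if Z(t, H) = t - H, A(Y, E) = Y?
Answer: 342 + I ≈ 342.0 + 1.0*I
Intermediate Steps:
q = I (q = √(-1) = I ≈ 1.0*I)
c(N, U) = 2*U (c(N, U) = 2*(1*U) = 2*U)
l(k, O) = I
l(c(A(-4, 0), -4), -13) + Z(-10, -12)*171 = I + (-10 - 1*(-12))*171 = I + (-10 + 12)*171 = I + 2*171 = I + 342 = 342 + I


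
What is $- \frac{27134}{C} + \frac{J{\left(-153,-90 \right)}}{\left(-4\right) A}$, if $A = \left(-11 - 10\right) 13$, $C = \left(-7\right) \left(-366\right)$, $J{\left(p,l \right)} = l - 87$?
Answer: $- \frac{716281}{66612} \approx -10.753$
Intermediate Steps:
$J{\left(p,l \right)} = -87 + l$
$C = 2562$
$A = -273$ ($A = \left(-21\right) 13 = -273$)
$- \frac{27134}{C} + \frac{J{\left(-153,-90 \right)}}{\left(-4\right) A} = - \frac{27134}{2562} + \frac{-87 - 90}{\left(-4\right) \left(-273\right)} = \left(-27134\right) \frac{1}{2562} - \frac{177}{1092} = - \frac{13567}{1281} - \frac{59}{364} = - \frac{716281}{66612}$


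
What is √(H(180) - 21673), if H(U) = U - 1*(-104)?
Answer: I*√21389 ≈ 146.25*I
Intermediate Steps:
H(U) = 104 + U (H(U) = U + 104 = 104 + U)
√(H(180) - 21673) = √((104 + 180) - 21673) = √(284 - 21673) = √(-21389) = I*√21389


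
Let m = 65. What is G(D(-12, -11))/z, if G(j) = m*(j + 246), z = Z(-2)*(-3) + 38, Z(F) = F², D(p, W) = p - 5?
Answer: 1145/2 ≈ 572.50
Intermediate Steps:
D(p, W) = -5 + p
z = 26 (z = (-2)²*(-3) + 38 = 4*(-3) + 38 = -12 + 38 = 26)
G(j) = 15990 + 65*j (G(j) = 65*(j + 246) = 65*(246 + j) = 15990 + 65*j)
G(D(-12, -11))/z = (15990 + 65*(-5 - 12))/26 = (15990 + 65*(-17))*(1/26) = (15990 - 1105)*(1/26) = 14885*(1/26) = 1145/2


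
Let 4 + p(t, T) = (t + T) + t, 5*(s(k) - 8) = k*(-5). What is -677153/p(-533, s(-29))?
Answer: 677153/1033 ≈ 655.52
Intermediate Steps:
s(k) = 8 - k (s(k) = 8 + (k*(-5))/5 = 8 + (-5*k)/5 = 8 - k)
p(t, T) = -4 + T + 2*t (p(t, T) = -4 + ((t + T) + t) = -4 + ((T + t) + t) = -4 + (T + 2*t) = -4 + T + 2*t)
-677153/p(-533, s(-29)) = -677153/(-4 + (8 - 1*(-29)) + 2*(-533)) = -677153/(-4 + (8 + 29) - 1066) = -677153/(-4 + 37 - 1066) = -677153/(-1033) = -677153*(-1/1033) = 677153/1033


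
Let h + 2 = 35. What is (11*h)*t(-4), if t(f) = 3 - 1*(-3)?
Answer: 2178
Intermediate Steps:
h = 33 (h = -2 + 35 = 33)
t(f) = 6 (t(f) = 3 + 3 = 6)
(11*h)*t(-4) = (11*33)*6 = 363*6 = 2178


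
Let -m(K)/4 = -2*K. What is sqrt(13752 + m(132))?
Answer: 2*sqrt(3702) ≈ 121.69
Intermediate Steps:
m(K) = 8*K (m(K) = -(-8)*K = 8*K)
sqrt(13752 + m(132)) = sqrt(13752 + 8*132) = sqrt(13752 + 1056) = sqrt(14808) = 2*sqrt(3702)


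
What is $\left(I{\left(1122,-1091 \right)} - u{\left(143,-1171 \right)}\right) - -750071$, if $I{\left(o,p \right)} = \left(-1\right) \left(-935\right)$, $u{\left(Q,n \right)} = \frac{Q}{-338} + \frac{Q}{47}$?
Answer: $\frac{917726131}{1222} \approx 7.51 \cdot 10^{5}$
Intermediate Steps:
$u{\left(Q,n \right)} = \frac{291 Q}{15886}$ ($u{\left(Q,n \right)} = Q \left(- \frac{1}{338}\right) + Q \frac{1}{47} = - \frac{Q}{338} + \frac{Q}{47} = \frac{291 Q}{15886}$)
$I{\left(o,p \right)} = 935$
$\left(I{\left(1122,-1091 \right)} - u{\left(143,-1171 \right)}\right) - -750071 = \left(935 - \frac{291}{15886} \cdot 143\right) - -750071 = \left(935 - \frac{3201}{1222}\right) + 750071 = \frac{1139369}{1222} + 750071 = \frac{917726131}{1222}$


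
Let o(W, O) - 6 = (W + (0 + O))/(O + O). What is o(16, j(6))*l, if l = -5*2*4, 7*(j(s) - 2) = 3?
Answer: -6660/17 ≈ -391.76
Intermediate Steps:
j(s) = 17/7 (j(s) = 2 + (1/7)*3 = 2 + 3/7 = 17/7)
l = -40 (l = -10*4 = -40)
o(W, O) = 6 + (O + W)/(2*O) (o(W, O) = 6 + (W + (0 + O))/(O + O) = 6 + (W + O)/((2*O)) = 6 + (O + W)*(1/(2*O)) = 6 + (O + W)/(2*O))
o(16, j(6))*l = ((16 + 13*(17/7))/(2*(17/7)))*(-40) = ((1/2)*(7/17)*(16 + 221/7))*(-40) = ((1/2)*(7/17)*(333/7))*(-40) = (333/34)*(-40) = -6660/17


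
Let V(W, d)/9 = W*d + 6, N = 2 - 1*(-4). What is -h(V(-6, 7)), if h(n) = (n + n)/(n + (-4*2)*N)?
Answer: -54/31 ≈ -1.7419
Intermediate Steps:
N = 6 (N = 2 + 4 = 6)
V(W, d) = 54 + 9*W*d (V(W, d) = 9*(W*d + 6) = 9*(6 + W*d) = 54 + 9*W*d)
h(n) = 2*n/(-48 + n) (h(n) = (n + n)/(n - 4*2*6) = (2*n)/(n - 8*6) = (2*n)/(n - 48) = (2*n)/(-48 + n) = 2*n/(-48 + n))
-h(V(-6, 7)) = -2*(54 + 9*(-6)*7)/(-48 + (54 + 9*(-6)*7)) = -2*(54 - 378)/(-48 + (54 - 378)) = -2*(-324)/(-48 - 324) = -2*(-324)/(-372) = -2*(-324)*(-1)/372 = -1*54/31 = -54/31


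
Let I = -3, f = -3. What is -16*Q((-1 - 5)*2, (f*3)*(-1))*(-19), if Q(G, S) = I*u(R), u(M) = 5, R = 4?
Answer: -4560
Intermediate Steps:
Q(G, S) = -15 (Q(G, S) = -3*5 = -15)
-16*Q((-1 - 5)*2, (f*3)*(-1))*(-19) = -16*(-15)*(-19) = 240*(-19) = -4560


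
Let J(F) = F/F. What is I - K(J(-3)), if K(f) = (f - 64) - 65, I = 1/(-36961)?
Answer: 4731007/36961 ≈ 128.00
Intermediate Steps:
I = -1/36961 ≈ -2.7056e-5
J(F) = 1
K(f) = -129 + f (K(f) = (-64 + f) - 65 = -129 + f)
I - K(J(-3)) = -1/36961 - (-129 + 1) = -1/36961 - 1*(-128) = -1/36961 + 128 = 4731007/36961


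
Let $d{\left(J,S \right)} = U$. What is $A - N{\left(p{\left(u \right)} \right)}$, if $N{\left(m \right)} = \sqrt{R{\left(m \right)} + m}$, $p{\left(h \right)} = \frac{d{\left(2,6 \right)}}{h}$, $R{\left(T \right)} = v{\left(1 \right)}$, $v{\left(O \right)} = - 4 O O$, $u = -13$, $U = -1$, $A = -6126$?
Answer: $-6126 - \frac{i \sqrt{663}}{13} \approx -6126.0 - 1.9807 i$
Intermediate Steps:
$d{\left(J,S \right)} = -1$
$v{\left(O \right)} = - 4 O^{2}$
$R{\left(T \right)} = -4$ ($R{\left(T \right)} = - 4 \cdot 1^{2} = \left(-4\right) 1 = -4$)
$p{\left(h \right)} = - \frac{1}{h}$
$N{\left(m \right)} = \sqrt{-4 + m}$
$A - N{\left(p{\left(u \right)} \right)} = -6126 - \sqrt{-4 - \frac{1}{-13}} = -6126 - \sqrt{-4 - - \frac{1}{13}} = -6126 - \sqrt{-4 + \frac{1}{13}} = -6126 - \sqrt{- \frac{51}{13}} = -6126 - \frac{i \sqrt{663}}{13}$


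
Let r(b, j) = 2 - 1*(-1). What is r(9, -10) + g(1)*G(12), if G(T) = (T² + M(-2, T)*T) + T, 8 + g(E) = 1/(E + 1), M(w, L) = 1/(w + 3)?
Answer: -1257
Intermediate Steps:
M(w, L) = 1/(3 + w)
g(E) = -8 + 1/(1 + E) (g(E) = -8 + 1/(E + 1) = -8 + 1/(1 + E))
r(b, j) = 3 (r(b, j) = 2 + 1 = 3)
G(T) = T² + 2*T (G(T) = (T² + T/(3 - 2)) + T = (T² + T/1) + T = (T² + 1*T) + T = (T² + T) + T = (T + T²) + T = T² + 2*T)
r(9, -10) + g(1)*G(12) = 3 + ((-7 - 8*1)/(1 + 1))*(12*(2 + 12)) = 3 + ((-7 - 8)/2)*(12*14) = 3 + ((½)*(-15))*168 = 3 - 15/2*168 = 3 - 1260 = -1257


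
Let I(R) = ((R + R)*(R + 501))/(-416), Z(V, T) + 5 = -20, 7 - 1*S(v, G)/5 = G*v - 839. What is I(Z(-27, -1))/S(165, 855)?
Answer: -595/7291908 ≈ -8.1597e-5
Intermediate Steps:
S(v, G) = 4230 - 5*G*v (S(v, G) = 35 - 5*(G*v - 839) = 35 - 5*(-839 + G*v) = 35 + (4195 - 5*G*v) = 4230 - 5*G*v)
Z(V, T) = -25 (Z(V, T) = -5 - 20 = -25)
I(R) = -R*(501 + R)/208 (I(R) = ((2*R)*(501 + R))*(-1/416) = (2*R*(501 + R))*(-1/416) = -R*(501 + R)/208)
I(Z(-27, -1))/S(165, 855) = (-1/208*(-25)*(501 - 25))/(4230 - 5*855*165) = (-1/208*(-25)*476)/(4230 - 705375) = (2975/52)/(-701145) = (2975/52)*(-1/701145) = -595/7291908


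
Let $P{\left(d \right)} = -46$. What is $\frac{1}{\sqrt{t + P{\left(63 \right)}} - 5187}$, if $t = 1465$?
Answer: $- \frac{1729}{8967850} - \frac{\sqrt{1419}}{26903550} \approx -0.0001942$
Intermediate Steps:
$\frac{1}{\sqrt{t + P{\left(63 \right)}} - 5187} = \frac{1}{\sqrt{1465 - 46} - 5187} = \frac{1}{\sqrt{1419} - 5187} = \frac{1}{-5187 + \sqrt{1419}}$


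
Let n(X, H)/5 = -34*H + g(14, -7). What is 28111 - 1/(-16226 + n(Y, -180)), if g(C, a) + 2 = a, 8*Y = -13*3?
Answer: 402802518/14329 ≈ 28111.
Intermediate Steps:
Y = -39/8 (Y = (-13*3)/8 = (⅛)*(-39) = -39/8 ≈ -4.8750)
g(C, a) = -2 + a
n(X, H) = -45 - 170*H (n(X, H) = 5*(-34*H + (-2 - 7)) = 5*(-34*H - 9) = 5*(-9 - 34*H) = -45 - 170*H)
28111 - 1/(-16226 + n(Y, -180)) = 28111 - 1/(-16226 + (-45 - 170*(-180))) = 28111 - 1/(-16226 + (-45 + 30600)) = 28111 - 1/(-16226 + 30555) = 28111 - 1/14329 = 402802518/14329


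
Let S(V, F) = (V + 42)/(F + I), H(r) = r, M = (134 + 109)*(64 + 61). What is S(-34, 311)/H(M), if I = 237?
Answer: 2/4161375 ≈ 4.8061e-7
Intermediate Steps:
M = 30375 (M = 243*125 = 30375)
S(V, F) = (42 + V)/(237 + F) (S(V, F) = (V + 42)/(F + 237) = (42 + V)/(237 + F))
S(-34, 311)/H(M) = ((42 - 34)/(237 + 311))/30375 = (8/548)*(1/30375) = ((1/548)*8)*(1/30375) = (2/137)*(1/30375) = 2/4161375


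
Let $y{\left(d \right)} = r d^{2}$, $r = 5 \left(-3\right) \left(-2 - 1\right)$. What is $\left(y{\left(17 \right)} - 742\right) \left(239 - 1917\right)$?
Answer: $-20577314$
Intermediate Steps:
$r = 45$ ($r = \left(-15\right) \left(-3\right) = 45$)
$y{\left(d \right)} = 45 d^{2}$
$\left(y{\left(17 \right)} - 742\right) \left(239 - 1917\right) = \left(45 \cdot 17^{2} - 742\right) \left(239 - 1917\right) = \left(45 \cdot 289 - 742\right) \left(-1678\right) = \left(13005 - 742\right) \left(-1678\right) = 12263 \left(-1678\right) = -20577314$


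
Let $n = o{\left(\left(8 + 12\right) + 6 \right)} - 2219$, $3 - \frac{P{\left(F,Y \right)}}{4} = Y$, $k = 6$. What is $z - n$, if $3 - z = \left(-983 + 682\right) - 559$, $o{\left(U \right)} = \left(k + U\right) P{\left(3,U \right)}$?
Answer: $6026$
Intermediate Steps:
$P{\left(F,Y \right)} = 12 - 4 Y$
$o{\left(U \right)} = \left(6 + U\right) \left(12 - 4 U\right)$
$z = 863$ ($z = 3 - \left(\left(-983 + 682\right) - 559\right) = 3 - \left(-301 - 559\right) = 3 - -860 = 3 + 860 = 863$)
$n = -5163$ ($n = - 4 \left(-3 + \left(\left(8 + 12\right) + 6\right)\right) \left(6 + \left(\left(8 + 12\right) + 6\right)\right) - 2219 = - 4 \left(-3 + \left(20 + 6\right)\right) \left(6 + \left(20 + 6\right)\right) - 2219 = - 4 \left(-3 + 26\right) \left(6 + 26\right) - 2219 = \left(-4\right) 23 \cdot 32 - 2219 = -2944 - 2219 = -5163$)
$z - n = 863 - -5163 = 863 + 5163 = 6026$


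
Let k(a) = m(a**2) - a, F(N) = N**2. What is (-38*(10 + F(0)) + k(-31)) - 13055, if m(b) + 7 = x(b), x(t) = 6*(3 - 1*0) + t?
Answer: -12432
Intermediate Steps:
x(t) = 18 + t (x(t) = 6*(3 + 0) + t = 6*3 + t = 18 + t)
m(b) = 11 + b (m(b) = -7 + (18 + b) = 11 + b)
k(a) = 11 + a**2 - a (k(a) = (11 + a**2) - a = 11 + a**2 - a)
(-38*(10 + F(0)) + k(-31)) - 13055 = (-38*(10 + 0**2) + (11 + (-31)**2 - 1*(-31))) - 13055 = (-38*(10 + 0) + (11 + 961 + 31)) - 13055 = (-38*10 + 1003) - 13055 = (-380 + 1003) - 13055 = 623 - 13055 = -12432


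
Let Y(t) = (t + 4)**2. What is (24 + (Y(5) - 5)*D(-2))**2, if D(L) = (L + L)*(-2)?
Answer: 399424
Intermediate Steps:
D(L) = -4*L (D(L) = (2*L)*(-2) = -4*L)
Y(t) = (4 + t)**2
(24 + (Y(5) - 5)*D(-2))**2 = (24 + ((4 + 5)**2 - 5)*(-4*(-2)))**2 = (24 + (9**2 - 5)*8)**2 = (24 + (81 - 5)*8)**2 = (24 + 76*8)**2 = (24 + 608)**2 = 632**2 = 399424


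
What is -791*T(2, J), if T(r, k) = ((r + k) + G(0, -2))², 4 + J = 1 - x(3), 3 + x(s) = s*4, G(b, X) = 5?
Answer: -19775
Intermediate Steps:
x(s) = -3 + 4*s (x(s) = -3 + s*4 = -3 + 4*s)
J = -12 (J = -4 + (1 - (-3 + 4*3)) = -4 + (1 - (-3 + 12)) = -4 + (1 - 1*9) = -4 + (1 - 9) = -4 - 8 = -12)
T(r, k) = (5 + k + r)² (T(r, k) = ((r + k) + 5)² = ((k + r) + 5)² = (5 + k + r)²)
-791*T(2, J) = -791*(5 - 12 + 2)² = -791*(-5)² = -791*25 = -19775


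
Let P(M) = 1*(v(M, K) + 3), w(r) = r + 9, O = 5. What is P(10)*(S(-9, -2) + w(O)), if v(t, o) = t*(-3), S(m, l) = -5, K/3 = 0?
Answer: -243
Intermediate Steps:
K = 0 (K = 3*0 = 0)
v(t, o) = -3*t
w(r) = 9 + r
P(M) = 3 - 3*M (P(M) = 1*(-3*M + 3) = 1*(3 - 3*M) = 3 - 3*M)
P(10)*(S(-9, -2) + w(O)) = (3 - 3*10)*(-5 + (9 + 5)) = (3 - 30)*(-5 + 14) = -27*9 = -243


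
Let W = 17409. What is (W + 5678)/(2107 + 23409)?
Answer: 23087/25516 ≈ 0.90481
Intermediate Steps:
(W + 5678)/(2107 + 23409) = (17409 + 5678)/(2107 + 23409) = 23087/25516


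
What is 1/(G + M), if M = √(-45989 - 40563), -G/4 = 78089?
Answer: -2519/786825462 - I*√21638/48783178644 ≈ -3.2015e-6 - 3.0154e-9*I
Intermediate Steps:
G = -312356 (G = -4*78089 = -312356)
M = 2*I*√21638 (M = √(-86552) = 2*I*√21638 ≈ 294.2*I)
1/(G + M) = 1/(-312356 + 2*I*√21638)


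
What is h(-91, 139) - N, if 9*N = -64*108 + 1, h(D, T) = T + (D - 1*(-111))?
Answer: 8342/9 ≈ 926.89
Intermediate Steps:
h(D, T) = 111 + D + T (h(D, T) = T + (D + 111) = T + (111 + D) = 111 + D + T)
N = -6911/9 (N = (-64*108 + 1)/9 = (-6912 + 1)/9 = (⅑)*(-6911) = -6911/9 ≈ -767.89)
h(-91, 139) - N = (111 - 91 + 139) - 1*(-6911/9) = 159 + 6911/9 = 8342/9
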